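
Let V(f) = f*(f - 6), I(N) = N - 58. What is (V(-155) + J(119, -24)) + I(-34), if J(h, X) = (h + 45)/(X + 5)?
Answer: 472233/19 ≈ 24854.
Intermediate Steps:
J(h, X) = (45 + h)/(5 + X)
I(N) = -58 + N
V(f) = f*(-6 + f)
(V(-155) + J(119, -24)) + I(-34) = (-155*(-6 - 155) + (45 + 119)/(5 - 24)) + (-58 - 34) = (-155*(-161) + 164/(-19)) - 92 = (24955 - 1/19*164) - 92 = (24955 - 164/19) - 92 = 473981/19 - 92 = 472233/19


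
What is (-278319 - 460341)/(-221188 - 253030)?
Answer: 369330/237109 ≈ 1.5576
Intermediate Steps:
(-278319 - 460341)/(-221188 - 253030) = -738660/(-474218) = -738660*(-1/474218) = 369330/237109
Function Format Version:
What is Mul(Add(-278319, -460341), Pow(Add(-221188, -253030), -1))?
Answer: Rational(369330, 237109) ≈ 1.5576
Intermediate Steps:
Mul(Add(-278319, -460341), Pow(Add(-221188, -253030), -1)) = Mul(-738660, Pow(-474218, -1)) = Mul(-738660, Rational(-1, 474218)) = Rational(369330, 237109)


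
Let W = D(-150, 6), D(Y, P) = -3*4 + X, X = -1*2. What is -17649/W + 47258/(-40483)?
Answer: 713822855/566762 ≈ 1259.5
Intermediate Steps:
X = -2
D(Y, P) = -14 (D(Y, P) = -3*4 - 2 = -12 - 2 = -14)
W = -14
-17649/W + 47258/(-40483) = -17649/(-14) + 47258/(-40483) = -17649*(-1/14) + 47258*(-1/40483) = 17649/14 - 47258/40483 = 713822855/566762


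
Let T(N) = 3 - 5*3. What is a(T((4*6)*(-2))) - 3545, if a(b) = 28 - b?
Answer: -3505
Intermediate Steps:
T(N) = -12 (T(N) = 3 - 15 = -12)
a(T((4*6)*(-2))) - 3545 = (28 - 1*(-12)) - 3545 = (28 + 12) - 3545 = 40 - 3545 = -3505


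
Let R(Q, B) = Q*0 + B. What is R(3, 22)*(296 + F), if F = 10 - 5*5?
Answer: 6182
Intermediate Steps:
R(Q, B) = B (R(Q, B) = 0 + B = B)
F = -15 (F = 10 - 25 = -15)
R(3, 22)*(296 + F) = 22*(296 - 15) = 22*281 = 6182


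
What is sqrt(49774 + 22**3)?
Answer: sqrt(60422) ≈ 245.81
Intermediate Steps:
sqrt(49774 + 22**3) = sqrt(49774 + 10648) = sqrt(60422)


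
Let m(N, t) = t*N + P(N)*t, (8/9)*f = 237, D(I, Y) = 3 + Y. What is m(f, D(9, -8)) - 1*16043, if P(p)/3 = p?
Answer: -42751/2 ≈ -21376.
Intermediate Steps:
P(p) = 3*p
f = 2133/8 (f = (9/8)*237 = 2133/8 ≈ 266.63)
m(N, t) = 4*N*t (m(N, t) = t*N + (3*N)*t = N*t + 3*N*t = 4*N*t)
m(f, D(9, -8)) - 1*16043 = 4*(2133/8)*(3 - 8) - 1*16043 = 4*(2133/8)*(-5) - 16043 = -10665/2 - 16043 = -42751/2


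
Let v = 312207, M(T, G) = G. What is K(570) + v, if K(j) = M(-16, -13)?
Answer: 312194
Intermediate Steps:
K(j) = -13
K(570) + v = -13 + 312207 = 312194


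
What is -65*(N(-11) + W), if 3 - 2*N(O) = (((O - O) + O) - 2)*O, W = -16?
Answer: 5590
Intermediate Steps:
N(O) = 3/2 - O*(-2 + O)/2 (N(O) = 3/2 - (((O - O) + O) - 2)*O/2 = 3/2 - ((0 + O) - 2)*O/2 = 3/2 - (O - 2)*O/2 = 3/2 - (-2 + O)*O/2 = 3/2 - O*(-2 + O)/2)
-65*(N(-11) + W) = -65*((3/2 - 11 - ½*(-11)²) - 16) = -65*((3/2 - 11 - ½*121) - 16) = -65*((3/2 - 11 - 121/2) - 16) = -65*(-70 - 16) = -65*(-86) = 5590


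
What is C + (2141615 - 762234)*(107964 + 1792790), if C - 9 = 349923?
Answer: 2621864303206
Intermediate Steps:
C = 349932 (C = 9 + 349923 = 349932)
C + (2141615 - 762234)*(107964 + 1792790) = 349932 + (2141615 - 762234)*(107964 + 1792790) = 349932 + 1379381*1900754 = 349932 + 2621863953274 = 2621864303206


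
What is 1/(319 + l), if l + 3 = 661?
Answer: 1/977 ≈ 0.0010235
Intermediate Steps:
l = 658 (l = -3 + 661 = 658)
1/(319 + l) = 1/(319 + 658) = 1/977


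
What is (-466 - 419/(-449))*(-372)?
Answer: 77679180/449 ≈ 1.7300e+5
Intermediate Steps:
(-466 - 419/(-449))*(-372) = (-466 - 419*(-1/449))*(-372) = (-466 + 419/449)*(-372) = -208815/449*(-372) = 77679180/449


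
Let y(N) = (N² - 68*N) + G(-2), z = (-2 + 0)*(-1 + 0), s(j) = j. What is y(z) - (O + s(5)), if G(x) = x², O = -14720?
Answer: 14587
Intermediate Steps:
z = 2 (z = -2*(-1) = 2)
y(N) = 4 + N² - 68*N (y(N) = (N² - 68*N) + (-2)² = (N² - 68*N) + 4 = 4 + N² - 68*N)
y(z) - (O + s(5)) = (4 + 2² - 68*2) - (-14720 + 5) = (4 + 4 - 136) - 1*(-14715) = -128 + 14715 = 14587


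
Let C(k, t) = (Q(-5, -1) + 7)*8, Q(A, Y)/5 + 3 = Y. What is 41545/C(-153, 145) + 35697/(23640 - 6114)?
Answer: -120734197/303784 ≈ -397.43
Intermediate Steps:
Q(A, Y) = -15 + 5*Y
C(k, t) = -104 (C(k, t) = ((-15 + 5*(-1)) + 7)*8 = ((-15 - 5) + 7)*8 = (-20 + 7)*8 = -13*8 = -104)
41545/C(-153, 145) + 35697/(23640 - 6114) = 41545/(-104) + 35697/(23640 - 6114) = 41545*(-1/104) + 35697/17526 = -41545/104 + 35697*(1/17526) = -41545/104 + 11899/5842 = -120734197/303784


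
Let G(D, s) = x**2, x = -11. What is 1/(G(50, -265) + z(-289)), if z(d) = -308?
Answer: -1/187 ≈ -0.0053476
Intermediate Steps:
G(D, s) = 121 (G(D, s) = (-11)**2 = 121)
1/(G(50, -265) + z(-289)) = 1/(121 - 308) = 1/(-187) = -1/187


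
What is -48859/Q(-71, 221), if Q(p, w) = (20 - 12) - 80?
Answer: 48859/72 ≈ 678.60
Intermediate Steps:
Q(p, w) = -72 (Q(p, w) = 8 - 80 = -72)
-48859/Q(-71, 221) = -48859/(-72) = -48859*(-1/72) = 48859/72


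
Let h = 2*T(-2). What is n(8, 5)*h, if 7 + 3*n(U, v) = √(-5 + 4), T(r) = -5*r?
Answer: -140/3 + 20*I/3 ≈ -46.667 + 6.6667*I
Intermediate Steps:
n(U, v) = -7/3 + I/3 (n(U, v) = -7/3 + √(-5 + 4)/3 = -7/3 + √(-1)/3 = -7/3 + I/3)
h = 20 (h = 2*(-5*(-2)) = 2*10 = 20)
n(8, 5)*h = (-7/3 + I/3)*20 = -140/3 + 20*I/3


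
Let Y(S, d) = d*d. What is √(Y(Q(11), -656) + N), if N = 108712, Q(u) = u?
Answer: 2*√134762 ≈ 734.20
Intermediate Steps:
Y(S, d) = d²
√(Y(Q(11), -656) + N) = √((-656)² + 108712) = √(430336 + 108712) = √539048 = 2*√134762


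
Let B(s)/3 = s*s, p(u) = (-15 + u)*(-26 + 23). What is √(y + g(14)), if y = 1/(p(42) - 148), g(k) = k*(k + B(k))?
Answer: √441972519/229 ≈ 91.804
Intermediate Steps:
p(u) = 45 - 3*u (p(u) = (-15 + u)*(-3) = 45 - 3*u)
B(s) = 3*s² (B(s) = 3*(s*s) = 3*s²)
g(k) = k*(k + 3*k²)
y = -1/229 (y = 1/((45 - 3*42) - 148) = 1/((45 - 126) - 148) = 1/(-81 - 148) = 1/(-229) = -1/229 ≈ -0.0043668)
√(y + g(14)) = √(-1/229 + 14²*(1 + 3*14)) = √(-1/229 + 196*(1 + 42)) = √(-1/229 + 196*43) = √(-1/229 + 8428) = √(1930011/229) = √441972519/229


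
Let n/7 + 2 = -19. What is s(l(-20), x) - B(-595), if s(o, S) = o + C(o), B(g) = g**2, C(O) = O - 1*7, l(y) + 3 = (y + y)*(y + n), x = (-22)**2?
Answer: -340678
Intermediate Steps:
n = -147 (n = -14 + 7*(-19) = -14 - 133 = -147)
x = 484
l(y) = -3 + 2*y*(-147 + y) (l(y) = -3 + (y + y)*(y - 147) = -3 + (2*y)*(-147 + y) = -3 + 2*y*(-147 + y))
C(O) = -7 + O (C(O) = O - 7 = -7 + O)
s(o, S) = -7 + 2*o (s(o, S) = o + (-7 + o) = -7 + 2*o)
s(l(-20), x) - B(-595) = (-7 + 2*(-3 - 294*(-20) + 2*(-20)**2)) - 1*(-595)**2 = (-7 + 2*(-3 + 5880 + 2*400)) - 1*354025 = (-7 + 2*(-3 + 5880 + 800)) - 354025 = (-7 + 2*6677) - 354025 = (-7 + 13354) - 354025 = 13347 - 354025 = -340678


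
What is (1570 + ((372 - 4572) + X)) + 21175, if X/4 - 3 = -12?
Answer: 18509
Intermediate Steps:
X = -36 (X = 12 + 4*(-12) = 12 - 48 = -36)
(1570 + ((372 - 4572) + X)) + 21175 = (1570 + ((372 - 4572) - 36)) + 21175 = (1570 + (-4200 - 36)) + 21175 = (1570 - 4236) + 21175 = -2666 + 21175 = 18509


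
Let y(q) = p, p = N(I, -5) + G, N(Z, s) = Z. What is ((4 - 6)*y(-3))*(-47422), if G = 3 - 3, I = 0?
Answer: 0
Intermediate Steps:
G = 0
p = 0 (p = 0 + 0 = 0)
y(q) = 0
((4 - 6)*y(-3))*(-47422) = ((4 - 6)*0)*(-47422) = -2*0*(-47422) = 0*(-47422) = 0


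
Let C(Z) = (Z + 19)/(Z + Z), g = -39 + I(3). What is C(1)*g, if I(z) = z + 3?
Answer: -330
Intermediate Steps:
I(z) = 3 + z
g = -33 (g = -39 + (3 + 3) = -39 + 6 = -33)
C(Z) = (19 + Z)/(2*Z) (C(Z) = (19 + Z)/((2*Z)) = (19 + Z)*(1/(2*Z)) = (19 + Z)/(2*Z))
C(1)*g = ((½)*(19 + 1)/1)*(-33) = ((½)*1*20)*(-33) = 10*(-33) = -330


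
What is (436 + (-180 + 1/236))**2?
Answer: 3650213889/55696 ≈ 65538.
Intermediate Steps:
(436 + (-180 + 1/236))**2 = (436 - 42479/236)**2 = (60417/236)**2 = 3650213889/55696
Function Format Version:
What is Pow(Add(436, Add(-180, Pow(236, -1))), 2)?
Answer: Rational(3650213889, 55696) ≈ 65538.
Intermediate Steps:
Pow(Add(436, Add(-180, Pow(236, -1))), 2) = Pow(Add(436, Add(-180, Rational(1, 236))), 2) = Pow(Add(436, Rational(-42479, 236)), 2) = Pow(Rational(60417, 236), 2) = Rational(3650213889, 55696)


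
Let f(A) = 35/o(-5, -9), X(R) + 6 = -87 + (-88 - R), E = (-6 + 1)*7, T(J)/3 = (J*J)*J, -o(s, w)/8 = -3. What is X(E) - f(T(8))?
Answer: -3539/24 ≈ -147.46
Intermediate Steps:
o(s, w) = 24 (o(s, w) = -8*(-3) = 24)
T(J) = 3*J³ (T(J) = 3*((J*J)*J) = 3*(J²*J) = 3*J³)
E = -35 (E = -5*7 = -35)
X(R) = -181 - R (X(R) = -6 + (-87 + (-88 - R)) = -6 + (-175 - R) = -181 - R)
f(A) = 35/24
X(E) - f(T(8)) = (-181 - 1*(-35)) - 1*35/24 = (-181 + 35) - 35/24 = -146 - 35/24 = -3539/24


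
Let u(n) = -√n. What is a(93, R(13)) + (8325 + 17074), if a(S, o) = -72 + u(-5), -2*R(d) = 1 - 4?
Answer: 25327 - I*√5 ≈ 25327.0 - 2.2361*I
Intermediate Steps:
R(d) = 3/2 (R(d) = -(1 - 4)/2 = -½*(-3) = 3/2)
a(S, o) = -72 - I*√5 (a(S, o) = -72 - √(-5) = -72 - I*√5)
a(93, R(13)) + (8325 + 17074) = (-72 - I*√5) + (8325 + 17074) = (-72 - I*√5) + 25399 = 25327 - I*√5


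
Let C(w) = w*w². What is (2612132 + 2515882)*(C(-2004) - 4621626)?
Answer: -41294449052367660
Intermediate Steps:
C(w) = w³
(2612132 + 2515882)*(C(-2004) - 4621626) = (2612132 + 2515882)*((-2004)³ - 4621626) = 5128014*(-8048096064 - 4621626) = 5128014*(-8052717690) = -41294449052367660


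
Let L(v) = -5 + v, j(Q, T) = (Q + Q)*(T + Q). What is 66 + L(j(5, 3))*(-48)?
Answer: -3534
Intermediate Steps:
j(Q, T) = 2*Q*(Q + T) (j(Q, T) = (2*Q)*(Q + T) = 2*Q*(Q + T))
66 + L(j(5, 3))*(-48) = 66 + (-5 + 2*5*(5 + 3))*(-48) = 66 + (-5 + 2*5*8)*(-48) = 66 + (-5 + 80)*(-48) = 66 + 75*(-48) = 66 - 3600 = -3534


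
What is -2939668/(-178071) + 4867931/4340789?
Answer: 13627315859153/772968638019 ≈ 17.630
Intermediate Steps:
-2939668/(-178071) + 4867931/4340789 = -2939668*(-1/178071) + 4867931*(1/4340789) = 2939668/178071 + 4867931/4340789 = 13627315859153/772968638019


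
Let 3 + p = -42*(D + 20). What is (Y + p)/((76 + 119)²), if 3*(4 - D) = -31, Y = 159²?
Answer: 23836/38025 ≈ 0.62685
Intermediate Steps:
Y = 25281
D = 43/3 (D = 4 - ⅓*(-31) = 4 + 31/3 = 43/3 ≈ 14.333)
p = -1445 (p = -3 - 42*(43/3 + 20) = -3 - 42*103/3 = -3 - 1442 = -1445)
(Y + p)/((76 + 119)²) = (25281 - 1445)/((76 + 119)²) = 23836/(195²) = 23836/38025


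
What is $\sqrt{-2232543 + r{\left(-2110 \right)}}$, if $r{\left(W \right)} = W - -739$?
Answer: $i \sqrt{2233914} \approx 1494.6 i$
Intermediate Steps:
$r{\left(W \right)} = 739 + W$ ($r{\left(W \right)} = W + 739 = 739 + W$)
$\sqrt{-2232543 + r{\left(-2110 \right)}} = \sqrt{-2232543 + \left(739 - 2110\right)} = \sqrt{-2232543 - 1371} = \sqrt{-2233914} = i \sqrt{2233914}$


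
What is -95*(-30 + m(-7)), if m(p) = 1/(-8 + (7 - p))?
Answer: 17005/6 ≈ 2834.2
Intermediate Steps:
m(p) = 1/(-1 - p)
-95*(-30 + m(-7)) = -95*(-30 - 1/(1 - 7)) = -95*(-30 - 1/(-6)) = -95*(-30 - 1*(-⅙)) = -95*(-30 + ⅙) = -95*(-179/6) = 17005/6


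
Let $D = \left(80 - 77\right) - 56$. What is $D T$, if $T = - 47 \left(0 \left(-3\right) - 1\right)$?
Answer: $-2491$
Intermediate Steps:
$T = 47$ ($T = - 47 \left(0 - 1\right) = \left(-47\right) \left(-1\right) = 47$)
$D = -53$ ($D = 3 - 56 = -53$)
$D T = \left(-53\right) 47 = -2491$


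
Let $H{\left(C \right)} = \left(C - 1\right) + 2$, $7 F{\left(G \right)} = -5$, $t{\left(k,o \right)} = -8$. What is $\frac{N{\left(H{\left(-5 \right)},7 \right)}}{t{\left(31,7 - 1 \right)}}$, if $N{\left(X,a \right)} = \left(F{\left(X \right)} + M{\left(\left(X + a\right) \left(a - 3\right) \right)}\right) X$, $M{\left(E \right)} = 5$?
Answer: $\frac{15}{7} \approx 2.1429$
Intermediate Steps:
$F{\left(G \right)} = - \frac{5}{7}$ ($F{\left(G \right)} = \frac{1}{7} \left(-5\right) = - \frac{5}{7}$)
$H{\left(C \right)} = 1 + C$ ($H{\left(C \right)} = \left(-1 + C\right) + 2 = 1 + C$)
$N{\left(X,a \right)} = \frac{30 X}{7}$ ($N{\left(X,a \right)} = \left(- \frac{5}{7} + 5\right) X = \frac{30 X}{7}$)
$\frac{N{\left(H{\left(-5 \right)},7 \right)}}{t{\left(31,7 - 1 \right)}} = \frac{\frac{30}{7} \left(1 - 5\right)}{-8} = \frac{30}{7} \left(-4\right) \left(- \frac{1}{8}\right) = \left(- \frac{120}{7}\right) \left(- \frac{1}{8}\right) = \frac{15}{7}$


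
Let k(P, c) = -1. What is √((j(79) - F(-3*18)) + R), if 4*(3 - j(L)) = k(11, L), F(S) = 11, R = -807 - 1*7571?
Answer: 3*I*√3727/2 ≈ 91.574*I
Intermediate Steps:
R = -8378 (R = -807 - 7571 = -8378)
j(L) = 13/4 (j(L) = 3 - ¼*(-1) = 3 + ¼ = 13/4)
√((j(79) - F(-3*18)) + R) = √((13/4 - 1*11) - 8378) = √((13/4 - 11) - 8378) = √(-31/4 - 8378) = √(-33543/4) = 3*I*√3727/2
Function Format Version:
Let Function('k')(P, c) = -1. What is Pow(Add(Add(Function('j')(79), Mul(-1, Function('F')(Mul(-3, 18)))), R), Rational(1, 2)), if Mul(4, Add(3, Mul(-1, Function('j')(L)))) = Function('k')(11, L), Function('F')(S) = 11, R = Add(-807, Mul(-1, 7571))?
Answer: Mul(Rational(3, 2), I, Pow(3727, Rational(1, 2))) ≈ Mul(91.574, I)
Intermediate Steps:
R = -8378 (R = Add(-807, -7571) = -8378)
Function('j')(L) = Rational(13, 4) (Function('j')(L) = Add(3, Mul(Rational(-1, 4), -1)) = Add(3, Rational(1, 4)) = Rational(13, 4))
Pow(Add(Add(Function('j')(79), Mul(-1, Function('F')(Mul(-3, 18)))), R), Rational(1, 2)) = Pow(Add(Add(Rational(13, 4), Mul(-1, 11)), -8378), Rational(1, 2)) = Pow(Add(Add(Rational(13, 4), -11), -8378), Rational(1, 2)) = Pow(Add(Rational(-31, 4), -8378), Rational(1, 2)) = Pow(Rational(-33543, 4), Rational(1, 2)) = Mul(Rational(3, 2), I, Pow(3727, Rational(1, 2)))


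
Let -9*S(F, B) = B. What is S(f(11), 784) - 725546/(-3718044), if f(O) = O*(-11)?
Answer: -161578699/1859022 ≈ -86.916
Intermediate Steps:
f(O) = -11*O
S(F, B) = -B/9
S(f(11), 784) - 725546/(-3718044) = -⅑*784 - 725546/(-3718044) = -784/9 - 725546*(-1/3718044) = -784/9 + 362773/1859022 = -161578699/1859022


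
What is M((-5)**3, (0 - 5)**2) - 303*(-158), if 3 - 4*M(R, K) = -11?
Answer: 95755/2 ≈ 47878.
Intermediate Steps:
M(R, K) = 7/2 (M(R, K) = 3/4 - 1/4*(-11) = 3/4 + 11/4 = 7/2)
M((-5)**3, (0 - 5)**2) - 303*(-158) = 7/2 - 303*(-158) = 7/2 + 47874 = 95755/2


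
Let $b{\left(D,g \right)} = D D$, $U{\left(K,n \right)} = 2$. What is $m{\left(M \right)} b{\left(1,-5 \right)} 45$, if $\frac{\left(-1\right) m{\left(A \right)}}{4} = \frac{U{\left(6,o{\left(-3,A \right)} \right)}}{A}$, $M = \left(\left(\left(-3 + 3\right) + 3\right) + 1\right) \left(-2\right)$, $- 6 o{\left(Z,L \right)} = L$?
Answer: $45$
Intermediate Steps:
$o{\left(Z,L \right)} = - \frac{L}{6}$
$b{\left(D,g \right)} = D^{2}$
$M = -8$ ($M = \left(\left(0 + 3\right) + 1\right) \left(-2\right) = \left(3 + 1\right) \left(-2\right) = 4 \left(-2\right) = -8$)
$m{\left(A \right)} = - \frac{8}{A}$ ($m{\left(A \right)} = - 4 \frac{2}{A} = - \frac{8}{A}$)
$m{\left(M \right)} b{\left(1,-5 \right)} 45 = - \frac{8}{-8} \cdot 1^{2} \cdot 45 = \left(-8\right) \left(- \frac{1}{8}\right) 1 \cdot 45 = 1 \cdot 1 \cdot 45 = 1 \cdot 45 = 45$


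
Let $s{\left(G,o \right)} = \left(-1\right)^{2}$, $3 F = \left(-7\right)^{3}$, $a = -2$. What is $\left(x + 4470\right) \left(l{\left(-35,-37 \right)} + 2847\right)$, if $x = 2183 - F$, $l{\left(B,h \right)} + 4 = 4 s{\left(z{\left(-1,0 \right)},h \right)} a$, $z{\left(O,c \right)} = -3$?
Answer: $19185390$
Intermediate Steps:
$F = - \frac{343}{3}$ ($F = \frac{\left(-7\right)^{3}}{3} = \frac{1}{3} \left(-343\right) = - \frac{343}{3} \approx -114.33$)
$s{\left(G,o \right)} = 1$
$l{\left(B,h \right)} = -12$ ($l{\left(B,h \right)} = -4 + 4 \cdot 1 \left(-2\right) = -4 + 4 \left(-2\right) = -4 - 8 = -12$)
$x = \frac{6892}{3}$ ($x = 2183 - - \frac{343}{3} = 2183 + \frac{343}{3} = \frac{6892}{3} \approx 2297.3$)
$\left(x + 4470\right) \left(l{\left(-35,-37 \right)} + 2847\right) = \left(\frac{6892}{3} + 4470\right) \left(-12 + 2847\right) = \frac{20302}{3} \cdot 2835 = 19185390$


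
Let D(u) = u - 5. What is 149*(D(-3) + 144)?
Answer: 20264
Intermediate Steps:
D(u) = -5 + u
149*(D(-3) + 144) = 149*((-5 - 3) + 144) = 149*(-8 + 144) = 149*136 = 20264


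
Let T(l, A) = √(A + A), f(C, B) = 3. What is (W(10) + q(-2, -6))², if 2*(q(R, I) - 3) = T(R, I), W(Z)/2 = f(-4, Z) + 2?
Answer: (13 + I*√3)² ≈ 166.0 + 45.033*I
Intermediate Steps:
T(l, A) = √2*√A (T(l, A) = √(2*A) = √2*√A)
W(Z) = 10 (W(Z) = 2*(3 + 2) = 2*5 = 10)
q(R, I) = 3 + √2*√I/2 (q(R, I) = 3 + (√2*√I)/2 = 3 + √2*√I/2)
(W(10) + q(-2, -6))² = (10 + (3 + √2*√(-6)/2))² = (10 + (3 + √2*(I*√6)/2))² = (10 + (3 + I*√3))² = (13 + I*√3)²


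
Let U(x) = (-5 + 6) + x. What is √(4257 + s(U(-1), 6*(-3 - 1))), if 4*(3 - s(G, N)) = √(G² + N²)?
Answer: √4254 ≈ 65.223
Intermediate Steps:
U(x) = 1 + x
s(G, N) = 3 - √(G² + N²)/4
√(4257 + s(U(-1), 6*(-3 - 1))) = √(4257 + (3 - √((1 - 1)² + (6*(-3 - 1))²)/4)) = √(4257 + (3 - √(0² + (6*(-4))²)/4)) = √(4257 + (3 - √(0 + (-24)²)/4)) = √(4257 + (3 - √(0 + 576)/4)) = √(4257 + (3 - √576/4)) = √(4257 + (3 - ¼*24)) = √(4257 + (3 - 6)) = √(4257 - 3) = √4254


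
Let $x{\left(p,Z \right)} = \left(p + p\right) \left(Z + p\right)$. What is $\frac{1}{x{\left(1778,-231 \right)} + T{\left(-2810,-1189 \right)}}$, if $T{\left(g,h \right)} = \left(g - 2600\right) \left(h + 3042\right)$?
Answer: $- \frac{1}{4523598} \approx -2.2106 \cdot 10^{-7}$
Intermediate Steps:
$x{\left(p,Z \right)} = 2 p \left(Z + p\right)$
$T{\left(g,h \right)} = \left(-2600 + g\right) \left(3042 + h\right)$
$\frac{1}{x{\left(1778,-231 \right)} + T{\left(-2810,-1189 \right)}} = \frac{1}{2 \cdot 1778 \left(-231 + 1778\right) - 10024730} = \frac{1}{2 \cdot 1778 \cdot 1547 + \left(-7909200 + 3091400 - 8548020 + 3341090\right)} = \frac{1}{5501132 - 10024730} = \frac{1}{-4523598} = - \frac{1}{4523598}$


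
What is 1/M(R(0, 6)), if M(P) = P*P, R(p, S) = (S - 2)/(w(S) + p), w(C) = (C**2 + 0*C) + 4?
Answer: 100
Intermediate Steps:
w(C) = 4 + C**2 (w(C) = (C**2 + 0) + 4 = C**2 + 4 = 4 + C**2)
R(p, S) = (-2 + S)/(4 + p + S**2) (R(p, S) = (S - 2)/((4 + S**2) + p) = (-2 + S)/(4 + p + S**2))
M(P) = P**2
1/M(R(0, 6)) = 1/(((-2 + 6)/(4 + 0 + 6**2))**2) = 1/((4/(4 + 0 + 36))**2) = 1/((4/40)**2) = 1/(((1/40)*4)**2) = 1/((1/10)**2) = 1/(1/100) = 100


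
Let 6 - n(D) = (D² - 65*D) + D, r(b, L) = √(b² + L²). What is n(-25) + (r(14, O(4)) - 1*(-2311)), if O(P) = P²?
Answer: 92 + 2*√113 ≈ 113.26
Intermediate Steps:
r(b, L) = √(L² + b²)
n(D) = 6 - D² + 64*D (n(D) = 6 - ((D² - 65*D) + D) = 6 - (D² - 64*D) = 6 + (-D² + 64*D) = 6 - D² + 64*D)
n(-25) + (r(14, O(4)) - 1*(-2311)) = (6 - 1*(-25)² + 64*(-25)) + (√((4²)² + 14²) - 1*(-2311)) = (6 - 1*625 - 1600) + (√(16² + 196) + 2311) = (6 - 625 - 1600) + (√(256 + 196) + 2311) = -2219 + (√452 + 2311) = -2219 + (2*√113 + 2311) = -2219 + (2311 + 2*√113) = 92 + 2*√113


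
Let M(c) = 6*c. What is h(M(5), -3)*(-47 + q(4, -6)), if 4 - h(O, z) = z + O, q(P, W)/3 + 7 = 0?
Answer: 1564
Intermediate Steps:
q(P, W) = -21 (q(P, W) = -21 + 3*0 = -21 + 0 = -21)
h(O, z) = 4 - O - z (h(O, z) = 4 - (z + O) = 4 - (O + z) = 4 + (-O - z) = 4 - O - z)
h(M(5), -3)*(-47 + q(4, -6)) = (4 - 6*5 - 1*(-3))*(-47 - 21) = (4 - 1*30 + 3)*(-68) = (4 - 30 + 3)*(-68) = -23*(-68) = 1564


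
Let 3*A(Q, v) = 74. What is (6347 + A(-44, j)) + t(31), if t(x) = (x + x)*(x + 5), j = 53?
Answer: 25811/3 ≈ 8603.7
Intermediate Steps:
A(Q, v) = 74/3 (A(Q, v) = (⅓)*74 = 74/3)
t(x) = 2*x*(5 + x) (t(x) = (2*x)*(5 + x) = 2*x*(5 + x))
(6347 + A(-44, j)) + t(31) = (6347 + 74/3) + 2*31*(5 + 31) = 19115/3 + 2*31*36 = 19115/3 + 2232 = 25811/3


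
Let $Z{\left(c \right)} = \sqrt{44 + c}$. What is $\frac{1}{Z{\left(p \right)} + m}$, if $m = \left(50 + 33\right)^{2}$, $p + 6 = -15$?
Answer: $\frac{6889}{47458298} - \frac{\sqrt{23}}{47458298} \approx 0.00014506$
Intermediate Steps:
$p = -21$ ($p = -6 - 15 = -21$)
$m = 6889$ ($m = 83^{2} = 6889$)
$\frac{1}{Z{\left(p \right)} + m} = \frac{1}{\sqrt{44 - 21} + 6889} = \frac{1}{\sqrt{23} + 6889} = \frac{1}{6889 + \sqrt{23}}$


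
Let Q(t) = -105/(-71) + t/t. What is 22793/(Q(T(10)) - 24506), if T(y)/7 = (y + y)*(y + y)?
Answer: -1618303/1739750 ≈ -0.93019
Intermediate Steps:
T(y) = 28*y² (T(y) = 7*((y + y)*(y + y)) = 7*((2*y)*(2*y)) = 7*(4*y²) = 28*y²)
Q(t) = 176/71 (Q(t) = -105*(-1/71) + 1 = 105/71 + 1 = 176/71)
22793/(Q(T(10)) - 24506) = 22793/(176/71 - 24506) = 22793/(-1739750/71) = 22793*(-71/1739750) = -1618303/1739750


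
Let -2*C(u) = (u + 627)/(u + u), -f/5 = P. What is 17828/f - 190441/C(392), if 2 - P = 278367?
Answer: 415614952452332/1418269675 ≈ 2.9304e+5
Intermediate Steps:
P = -278365 (P = 2 - 1*278367 = 2 - 278367 = -278365)
f = 1391825 (f = -5*(-278365) = 1391825)
C(u) = -(627 + u)/(4*u) (C(u) = -(u + 627)/(2*(u + u)) = -(627 + u)/(2*(2*u)) = -(627 + u)*1/(2*u)/2 = -(627 + u)/(4*u))
17828/f - 190441/C(392) = 17828/1391825 - 190441*1568/(-627 - 1*392) = 17828*(1/1391825) - 190441*1568/(-627 - 392) = 17828/1391825 - 190441/((¼)*(1/392)*(-1019)) = 17828/1391825 - 190441/(-1019/1568) = 17828/1391825 - 190441*(-1568/1019) = 17828/1391825 + 298611488/1019 = 415614952452332/1418269675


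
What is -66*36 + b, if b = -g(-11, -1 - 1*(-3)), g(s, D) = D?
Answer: -2378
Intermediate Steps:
b = -2 (b = -(-1 - 1*(-3)) = -(-1 + 3) = -1*2 = -2)
-66*36 + b = -66*36 - 2 = -2376 - 2 = -2378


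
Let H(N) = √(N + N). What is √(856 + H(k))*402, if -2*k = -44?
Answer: 402*√(856 + 2*√11) ≈ 11807.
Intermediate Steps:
k = 22 (k = -½*(-44) = 22)
H(N) = √2*√N (H(N) = √(2*N) = √2*√N)
√(856 + H(k))*402 = √(856 + √2*√22)*402 = √(856 + 2*√11)*402 = 402*√(856 + 2*√11)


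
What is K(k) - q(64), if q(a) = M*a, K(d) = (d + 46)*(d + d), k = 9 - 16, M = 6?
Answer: -930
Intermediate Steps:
k = -7
K(d) = 2*d*(46 + d) (K(d) = (46 + d)*(2*d) = 2*d*(46 + d))
q(a) = 6*a
K(k) - q(64) = 2*(-7)*(46 - 7) - 6*64 = 2*(-7)*39 - 1*384 = -546 - 384 = -930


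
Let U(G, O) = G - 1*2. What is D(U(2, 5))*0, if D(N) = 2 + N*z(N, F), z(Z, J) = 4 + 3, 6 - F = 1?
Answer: 0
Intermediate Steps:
F = 5 (F = 6 - 1*1 = 6 - 1 = 5)
U(G, O) = -2 + G (U(G, O) = G - 2 = -2 + G)
z(Z, J) = 7
D(N) = 2 + 7*N (D(N) = 2 + N*7 = 2 + 7*N)
D(U(2, 5))*0 = (2 + 7*(-2 + 2))*0 = (2 + 7*0)*0 = (2 + 0)*0 = 2*0 = 0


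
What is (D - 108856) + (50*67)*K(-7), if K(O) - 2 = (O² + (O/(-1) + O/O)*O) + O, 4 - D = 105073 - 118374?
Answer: -135751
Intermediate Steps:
D = 13305 (D = 4 - (105073 - 118374) = 4 - 1*(-13301) = 4 + 13301 = 13305)
K(O) = 2 + O + O² + O*(1 - O) (K(O) = 2 + ((O² + (O/(-1) + O/O)*O) + O) = 2 + ((O² + (O*(-1) + 1)*O) + O) = 2 + ((O² + (-O + 1)*O) + O) = 2 + ((O² + (1 - O)*O) + O) = 2 + ((O² + O*(1 - O)) + O) = 2 + (O + O² + O*(1 - O)) = 2 + O + O² + O*(1 - O))
(D - 108856) + (50*67)*K(-7) = (13305 - 108856) + (50*67)*(2 + 2*(-7)) = -95551 + 3350*(2 - 14) = -95551 + 3350*(-12) = -95551 - 40200 = -135751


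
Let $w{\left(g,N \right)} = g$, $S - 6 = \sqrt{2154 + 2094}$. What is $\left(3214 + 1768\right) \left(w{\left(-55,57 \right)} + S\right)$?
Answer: $-244118 + 29892 \sqrt{118} \approx 80592.0$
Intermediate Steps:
$S = 6 + 6 \sqrt{118}$ ($S = 6 + \sqrt{2154 + 2094} = 6 + \sqrt{4248} = 6 + 6 \sqrt{118} \approx 71.177$)
$\left(3214 + 1768\right) \left(w{\left(-55,57 \right)} + S\right) = \left(3214 + 1768\right) \left(-55 + \left(6 + 6 \sqrt{118}\right)\right) = 4982 \left(-49 + 6 \sqrt{118}\right) = -244118 + 29892 \sqrt{118}$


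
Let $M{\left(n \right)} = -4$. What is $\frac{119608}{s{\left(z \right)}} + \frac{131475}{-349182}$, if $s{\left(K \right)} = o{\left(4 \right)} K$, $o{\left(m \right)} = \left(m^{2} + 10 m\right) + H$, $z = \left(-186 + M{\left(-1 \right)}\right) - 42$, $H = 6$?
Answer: $- \frac{454751011}{52319103} \approx -8.6919$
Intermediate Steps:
$z = -232$ ($z = \left(-186 - 4\right) - 42 = -190 - 42 = -232$)
$o{\left(m \right)} = 6 + m^{2} + 10 m$ ($o{\left(m \right)} = \left(m^{2} + 10 m\right) + 6 = 6 + m^{2} + 10 m$)
$s{\left(K \right)} = 62 K$ ($s{\left(K \right)} = \left(6 + 4^{2} + 10 \cdot 4\right) K = \left(6 + 16 + 40\right) K = 62 K$)
$\frac{119608}{s{\left(z \right)}} + \frac{131475}{-349182} = \frac{119608}{62 \left(-232\right)} + \frac{131475}{-349182} = \frac{119608}{-14384} + 131475 \left(- \frac{1}{349182}\right) = 119608 \left(- \frac{1}{14384}\right) - \frac{43825}{116394} = - \frac{14951}{1798} - \frac{43825}{116394} = - \frac{454751011}{52319103}$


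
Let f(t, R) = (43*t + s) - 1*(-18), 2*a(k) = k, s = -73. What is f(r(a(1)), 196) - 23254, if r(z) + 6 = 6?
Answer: -23309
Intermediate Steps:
a(k) = k/2
r(z) = 0 (r(z) = -6 + 6 = 0)
f(t, R) = -55 + 43*t (f(t, R) = (43*t - 73) - 1*(-18) = (-73 + 43*t) + 18 = -55 + 43*t)
f(r(a(1)), 196) - 23254 = (-55 + 43*0) - 23254 = (-55 + 0) - 23254 = -55 - 23254 = -23309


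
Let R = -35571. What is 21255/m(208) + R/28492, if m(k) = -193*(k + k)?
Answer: -66567729/43991648 ≈ -1.5132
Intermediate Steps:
m(k) = -386*k
21255/m(208) + R/28492 = 21255/((-386*208)) - 35571/28492 = 21255/(-80288) - 35571*1/28492 = 21255*(-1/80288) - 35571/28492 = -1635/6176 - 35571/28492 = -66567729/43991648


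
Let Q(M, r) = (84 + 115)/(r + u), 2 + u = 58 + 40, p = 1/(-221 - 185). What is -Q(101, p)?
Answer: -80794/38975 ≈ -2.0730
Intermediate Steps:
p = -1/406 (p = 1/(-406) = -1/406 ≈ -0.0024631)
u = 96 (u = -2 + (58 + 40) = -2 + 98 = 96)
Q(M, r) = 199/(96 + r) (Q(M, r) = (84 + 115)/(r + 96) = 199/(96 + r))
-Q(101, p) = -199/(96 - 1/406) = -199/38975/406 = -199*406/38975 = -1*80794/38975 = -80794/38975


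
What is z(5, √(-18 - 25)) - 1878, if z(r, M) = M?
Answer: -1878 + I*√43 ≈ -1878.0 + 6.5574*I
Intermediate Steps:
z(5, √(-18 - 25)) - 1878 = √(-18 - 25) - 1878 = √(-43) - 1878 = I*√43 - 1878 = -1878 + I*√43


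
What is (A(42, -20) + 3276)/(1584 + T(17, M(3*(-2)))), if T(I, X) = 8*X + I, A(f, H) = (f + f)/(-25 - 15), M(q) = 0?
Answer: 32739/16010 ≈ 2.0449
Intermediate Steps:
A(f, H) = -f/20 (A(f, H) = (2*f)/(-40) = (2*f)*(-1/40) = -f/20)
T(I, X) = I + 8*X
(A(42, -20) + 3276)/(1584 + T(17, M(3*(-2)))) = (-1/20*42 + 3276)/(1584 + (17 + 8*0)) = (-21/10 + 3276)/(1584 + (17 + 0)) = 32739/(10*(1584 + 17)) = (32739/10)/1601 = (32739/10)*(1/1601) = 32739/16010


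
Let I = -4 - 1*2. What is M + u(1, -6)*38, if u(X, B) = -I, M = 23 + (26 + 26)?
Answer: 303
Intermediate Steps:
M = 75 (M = 23 + 52 = 75)
I = -6 (I = -4 - 2 = -6)
u(X, B) = 6 (u(X, B) = -1*(-6) = 6)
M + u(1, -6)*38 = 75 + 6*38 = 75 + 228 = 303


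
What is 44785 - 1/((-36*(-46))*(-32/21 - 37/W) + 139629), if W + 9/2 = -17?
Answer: 1886639108924/42126585 ≈ 44785.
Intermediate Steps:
W = -43/2 (W = -9/2 - 17 = -43/2 ≈ -21.500)
44785 - 1/((-36*(-46))*(-32/21 - 37/W) + 139629) = 44785 - 1/((-36*(-46))*(-32/21 - 37/(-43/2)) + 139629) = 44785 - 1/(1656*(-32*1/21 - 37*(-2/43)) + 139629) = 44785 - 1/(1656*(-32/21 + 74/43) + 139629) = 44785 - 1/(1656*(178/903) + 139629) = 44785 - 1/(98256/301 + 139629) = 44785 - 1/42126585/301 = 44785 - 1*301/42126585 = 44785 - 301/42126585 = 1886639108924/42126585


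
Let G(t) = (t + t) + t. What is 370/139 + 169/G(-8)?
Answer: -14611/3336 ≈ -4.3798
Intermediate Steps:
G(t) = 3*t (G(t) = 2*t + t = 3*t)
370/139 + 169/G(-8) = 370/139 + 169/((3*(-8))) = 370*(1/139) + 169/(-24) = 370/139 + 169*(-1/24) = 370/139 - 169/24 = -14611/3336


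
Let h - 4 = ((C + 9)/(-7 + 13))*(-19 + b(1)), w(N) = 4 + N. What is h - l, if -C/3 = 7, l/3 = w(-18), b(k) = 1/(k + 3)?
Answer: 167/2 ≈ 83.500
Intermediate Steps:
b(k) = 1/(3 + k)
l = -42 (l = 3*(4 - 18) = 3*(-14) = -42)
C = -21 (C = -3*7 = -21)
h = 83/2 (h = 4 + ((-21 + 9)/(-7 + 13))*(-19 + 1/(3 + 1)) = 4 + (-12/6)*(-19 + 1/4) = 4 + (-12*⅙)*(-19 + ¼) = 4 - 2*(-75/4) = 4 + 75/2 = 83/2 ≈ 41.500)
h - l = 83/2 - 1*(-42) = 83/2 + 42 = 167/2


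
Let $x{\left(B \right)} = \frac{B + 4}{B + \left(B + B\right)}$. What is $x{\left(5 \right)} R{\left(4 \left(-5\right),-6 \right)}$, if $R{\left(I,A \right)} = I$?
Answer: $-12$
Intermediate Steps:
$x{\left(B \right)} = \frac{4 + B}{3 B}$ ($x{\left(B \right)} = \frac{4 + B}{B + 2 B} = \frac{4 + B}{3 B}$)
$x{\left(5 \right)} R{\left(4 \left(-5\right),-6 \right)} = \frac{4 + 5}{3 \cdot 5} \cdot 4 \left(-5\right) = \frac{1}{3} \cdot \frac{1}{5} \cdot 9 \left(-20\right) = \frac{3}{5} \left(-20\right) = -12$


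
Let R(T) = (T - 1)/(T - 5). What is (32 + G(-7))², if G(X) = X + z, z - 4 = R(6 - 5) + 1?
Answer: 900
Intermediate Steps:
R(T) = (-1 + T)/(-5 + T)
z = 5 (z = 4 + ((-1 + (6 - 5))/(-5 + (6 - 5)) + 1) = 4 + ((-1 + 1)/(-5 + 1) + 1) = 4 + (0/(-4) + 1) = 4 + (-¼*0 + 1) = 4 + (0 + 1) = 4 + 1 = 5)
G(X) = 5 + X (G(X) = X + 5 = 5 + X)
(32 + G(-7))² = (32 + (5 - 7))² = (32 - 2)² = 30² = 900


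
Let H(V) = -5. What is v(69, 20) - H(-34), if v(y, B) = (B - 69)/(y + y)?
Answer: 641/138 ≈ 4.6449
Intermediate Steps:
v(y, B) = (-69 + B)/(2*y) (v(y, B) = (-69 + B)/((2*y)) = (-69 + B)*(1/(2*y)) = (-69 + B)/(2*y))
v(69, 20) - H(-34) = (½)*(-69 + 20)/69 - 1*(-5) = (½)*(1/69)*(-49) + 5 = -49/138 + 5 = 641/138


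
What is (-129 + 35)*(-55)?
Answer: 5170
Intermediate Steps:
(-129 + 35)*(-55) = -94*(-55) = 5170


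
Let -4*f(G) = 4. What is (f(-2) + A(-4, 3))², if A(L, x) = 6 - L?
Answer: 81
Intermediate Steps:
f(G) = -1 (f(G) = -¼*4 = -1)
(f(-2) + A(-4, 3))² = (-1 + (6 - 1*(-4)))² = (-1 + (6 + 4))² = (-1 + 10)² = 9² = 81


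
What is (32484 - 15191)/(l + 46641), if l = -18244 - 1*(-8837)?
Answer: 17293/37234 ≈ 0.46444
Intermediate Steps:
l = -9407 (l = -18244 + 8837 = -9407)
(32484 - 15191)/(l + 46641) = (32484 - 15191)/(-9407 + 46641) = 17293/37234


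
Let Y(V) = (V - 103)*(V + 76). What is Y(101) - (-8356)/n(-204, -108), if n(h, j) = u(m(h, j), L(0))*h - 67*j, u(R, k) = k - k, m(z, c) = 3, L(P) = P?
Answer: -638297/1809 ≈ -352.85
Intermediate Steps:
u(R, k) = 0
n(h, j) = -67*j (n(h, j) = 0*h - 67*j = 0 - 67*j = -67*j)
Y(V) = (-103 + V)*(76 + V)
Y(101) - (-8356)/n(-204, -108) = (-7828 + 101² - 27*101) - (-8356)/((-67*(-108))) = (-7828 + 10201 - 2727) - (-8356)/7236 = -354 - (-8356)/7236 = -354 - 1*(-2089/1809) = -354 + 2089/1809 = -638297/1809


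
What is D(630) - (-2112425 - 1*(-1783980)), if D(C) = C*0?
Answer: 328445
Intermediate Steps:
D(C) = 0
D(630) - (-2112425 - 1*(-1783980)) = 0 - (-2112425 - 1*(-1783980)) = 0 - (-2112425 + 1783980) = 0 - 1*(-328445) = 0 + 328445 = 328445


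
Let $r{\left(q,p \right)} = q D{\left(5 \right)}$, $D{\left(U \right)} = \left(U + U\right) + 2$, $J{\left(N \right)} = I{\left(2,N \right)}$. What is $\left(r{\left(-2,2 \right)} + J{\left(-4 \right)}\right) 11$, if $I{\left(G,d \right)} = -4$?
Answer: $-308$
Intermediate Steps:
$J{\left(N \right)} = -4$
$D{\left(U \right)} = 2 + 2 U$ ($D{\left(U \right)} = 2 U + 2 = 2 + 2 U$)
$r{\left(q,p \right)} = 12 q$ ($r{\left(q,p \right)} = q \left(2 + 2 \cdot 5\right) = q \left(2 + 10\right) = q 12 = 12 q$)
$\left(r{\left(-2,2 \right)} + J{\left(-4 \right)}\right) 11 = \left(12 \left(-2\right) - 4\right) 11 = \left(-24 - 4\right) 11 = \left(-28\right) 11 = -308$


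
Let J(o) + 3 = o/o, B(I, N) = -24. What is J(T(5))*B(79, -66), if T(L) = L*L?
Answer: 48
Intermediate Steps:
T(L) = L²
J(o) = -2 (J(o) = -3 + o/o = -3 + 1 = -2)
J(T(5))*B(79, -66) = -2*(-24) = 48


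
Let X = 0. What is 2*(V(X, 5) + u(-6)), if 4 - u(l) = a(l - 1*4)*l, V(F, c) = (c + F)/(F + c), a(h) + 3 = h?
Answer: -146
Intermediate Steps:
a(h) = -3 + h
V(F, c) = 1 (V(F, c) = (F + c)/(F + c) = 1)
u(l) = 4 - l*(-7 + l) (u(l) = 4 - (-3 + (l - 1*4))*l = 4 - (-3 + (l - 4))*l = 4 - (-3 + (-4 + l))*l = 4 - (-7 + l)*l = 4 - l*(-7 + l))
2*(V(X, 5) + u(-6)) = 2*(1 + (4 - 1*(-6)*(-7 - 6))) = 2*(1 + (4 - 1*(-6)*(-13))) = 2*(1 + (4 - 78)) = 2*(1 - 74) = 2*(-73) = -146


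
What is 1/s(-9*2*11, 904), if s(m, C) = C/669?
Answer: 669/904 ≈ 0.74004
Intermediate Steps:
s(m, C) = C/669 (s(m, C) = C*(1/669) = C/669)
1/s(-9*2*11, 904) = 1/((1/669)*904) = 1/(904/669) = 669/904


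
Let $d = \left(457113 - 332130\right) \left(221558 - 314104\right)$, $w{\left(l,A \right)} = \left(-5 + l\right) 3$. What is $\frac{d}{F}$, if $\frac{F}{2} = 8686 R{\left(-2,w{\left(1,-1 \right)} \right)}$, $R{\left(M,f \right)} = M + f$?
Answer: $\frac{5783338359}{121604} \approx 47559.0$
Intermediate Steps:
$w{\left(l,A \right)} = -15 + 3 l$
$d = -11566676718$ ($d = 124983 \left(-92546\right) = -11566676718$)
$F = -243208$ ($F = 2 \cdot 8686 \left(-2 + \left(-15 + 3 \cdot 1\right)\right) = 2 \cdot 8686 \left(-2 + \left(-15 + 3\right)\right) = 2 \cdot 8686 \left(-2 - 12\right) = 2 \cdot 8686 \left(-14\right) = 2 \left(-121604\right) = -243208$)
$\frac{d}{F} = - \frac{11566676718}{-243208} = \left(-11566676718\right) \left(- \frac{1}{243208}\right) = \frac{5783338359}{121604}$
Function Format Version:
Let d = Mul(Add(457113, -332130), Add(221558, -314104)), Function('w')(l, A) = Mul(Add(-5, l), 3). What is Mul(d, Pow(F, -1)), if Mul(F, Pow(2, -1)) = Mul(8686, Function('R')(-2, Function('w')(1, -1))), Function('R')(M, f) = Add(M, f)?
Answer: Rational(5783338359, 121604) ≈ 47559.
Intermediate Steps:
Function('w')(l, A) = Add(-15, Mul(3, l))
d = -11566676718 (d = Mul(124983, -92546) = -11566676718)
F = -243208 (F = Mul(2, Mul(8686, Add(-2, Add(-15, Mul(3, 1))))) = Mul(2, Mul(8686, Add(-2, Add(-15, 3)))) = Mul(2, Mul(8686, Add(-2, -12))) = Mul(2, Mul(8686, -14)) = Mul(2, -121604) = -243208)
Mul(d, Pow(F, -1)) = Mul(-11566676718, Pow(-243208, -1)) = Mul(-11566676718, Rational(-1, 243208)) = Rational(5783338359, 121604)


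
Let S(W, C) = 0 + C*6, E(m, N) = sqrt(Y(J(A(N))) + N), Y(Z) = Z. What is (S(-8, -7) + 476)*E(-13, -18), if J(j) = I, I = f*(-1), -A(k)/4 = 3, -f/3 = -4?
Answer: 434*I*sqrt(30) ≈ 2377.1*I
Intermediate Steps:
f = 12 (f = -3*(-4) = 12)
A(k) = -12 (A(k) = -4*3 = -12)
I = -12 (I = 12*(-1) = -12)
J(j) = -12
E(m, N) = sqrt(-12 + N)
S(W, C) = 6*C (S(W, C) = 0 + 6*C = 6*C)
(S(-8, -7) + 476)*E(-13, -18) = (6*(-7) + 476)*sqrt(-12 - 18) = (-42 + 476)*sqrt(-30) = 434*(I*sqrt(30)) = 434*I*sqrt(30)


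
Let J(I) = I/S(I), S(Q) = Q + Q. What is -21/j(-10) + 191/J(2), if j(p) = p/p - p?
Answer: 4181/11 ≈ 380.09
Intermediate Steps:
S(Q) = 2*Q
j(p) = 1 - p
J(I) = ½ (J(I) = I/((2*I)) = I*(1/(2*I)) = ½)
-21/j(-10) + 191/J(2) = -21/(1 - 1*(-10)) + 191/(½) = -21/(1 + 10) + 191*2 = -21/11 + 382 = 4181/11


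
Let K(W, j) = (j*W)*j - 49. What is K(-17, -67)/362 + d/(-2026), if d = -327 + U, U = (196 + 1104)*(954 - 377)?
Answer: -213063619/366706 ≈ -581.02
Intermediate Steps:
U = 750100 (U = 1300*577 = 750100)
K(W, j) = -49 + W*j² (K(W, j) = (W*j)*j - 49 = W*j² - 49 = -49 + W*j²)
d = 749773 (d = -327 + 750100 = 749773)
K(-17, -67)/362 + d/(-2026) = (-49 - 17*(-67)²)/362 + 749773/(-2026) = (-49 - 17*4489)*(1/362) + 749773*(-1/2026) = (-49 - 76313)*(1/362) - 749773/2026 = -76362*1/362 - 749773/2026 = -38181/181 - 749773/2026 = -213063619/366706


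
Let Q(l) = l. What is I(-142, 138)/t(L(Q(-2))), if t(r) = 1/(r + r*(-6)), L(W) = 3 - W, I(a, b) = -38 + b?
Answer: -2500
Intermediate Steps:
t(r) = -1/(5*r) (t(r) = 1/(r - 6*r) = 1/(-5*r) = -1/(5*r))
I(-142, 138)/t(L(Q(-2))) = (-38 + 138)/((-1/(5*(3 - 1*(-2))))) = 100/((-1/(5*(3 + 2)))) = 100/((-⅕/5)) = 100/((-⅕*⅕)) = 100/(-1/25) = 100*(-25) = -2500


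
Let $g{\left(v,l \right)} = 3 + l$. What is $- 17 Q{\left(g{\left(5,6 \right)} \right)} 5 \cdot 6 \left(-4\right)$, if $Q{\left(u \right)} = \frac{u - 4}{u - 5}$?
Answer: $2550$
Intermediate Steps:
$Q{\left(u \right)} = \frac{-4 + u}{-5 + u}$
$- 17 Q{\left(g{\left(5,6 \right)} \right)} 5 \cdot 6 \left(-4\right) = - 17 \frac{-4 + \left(3 + 6\right)}{-5 + \left(3 + 6\right)} 5 \cdot 6 \left(-4\right) = - 17 \frac{-4 + 9}{-5 + 9} \cdot 30 \left(-4\right) = - 17 \cdot \frac{1}{4} \cdot 5 \left(-120\right) = \left(-17\right) \frac{5}{4} \left(-120\right) = \left(- \frac{85}{4}\right) \left(-120\right) = 2550$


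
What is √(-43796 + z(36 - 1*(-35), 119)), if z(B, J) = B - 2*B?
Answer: I*√43867 ≈ 209.44*I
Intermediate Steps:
z(B, J) = -B
√(-43796 + z(36 - 1*(-35), 119)) = √(-43796 - (36 - 1*(-35))) = √(-43796 - (36 + 35)) = √(-43796 - 1*71) = √(-43796 - 71) = √(-43867) = I*√43867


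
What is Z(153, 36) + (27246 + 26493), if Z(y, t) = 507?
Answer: 54246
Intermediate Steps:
Z(153, 36) + (27246 + 26493) = 507 + (27246 + 26493) = 507 + 53739 = 54246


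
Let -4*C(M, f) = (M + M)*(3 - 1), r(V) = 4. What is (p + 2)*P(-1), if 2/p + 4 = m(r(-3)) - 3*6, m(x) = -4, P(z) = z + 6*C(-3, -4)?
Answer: 425/13 ≈ 32.692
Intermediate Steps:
C(M, f) = -M (C(M, f) = -(M + M)*(3 - 1)/4 = -2*M*2/4 = -M)
P(z) = 18 + z (P(z) = z + 6*(-1*(-3)) = z + 6*3 = z + 18 = 18 + z)
p = -1/13 (p = 2/(-4 + (-4 - 3*6)) = 2/(-4 + (-4 - 18)) = 2/(-4 - 22) = 2/(-26) = 2*(-1/26) = -1/13 ≈ -0.076923)
(p + 2)*P(-1) = (-1/13 + 2)*(18 - 1) = (25/13)*17 = 425/13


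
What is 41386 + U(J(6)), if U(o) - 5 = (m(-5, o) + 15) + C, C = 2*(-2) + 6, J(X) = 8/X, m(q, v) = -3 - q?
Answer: 41410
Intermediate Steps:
C = 2 (C = -4 + 6 = 2)
U(o) = 24 (U(o) = 5 + (((-3 - 1*(-5)) + 15) + 2) = 5 + (((-3 + 5) + 15) + 2) = 5 + ((2 + 15) + 2) = 5 + (17 + 2) = 5 + 19 = 24)
41386 + U(J(6)) = 41386 + 24 = 41410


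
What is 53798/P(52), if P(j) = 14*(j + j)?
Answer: 26899/728 ≈ 36.949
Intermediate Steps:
P(j) = 28*j (P(j) = 14*(2*j) = 28*j)
53798/P(52) = 53798/((28*52)) = 53798/1456 = 53798*(1/1456) = 26899/728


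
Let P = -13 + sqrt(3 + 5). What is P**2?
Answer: 177 - 52*sqrt(2) ≈ 103.46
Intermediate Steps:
P = -13 + 2*sqrt(2) (P = -13 + sqrt(8) = -13 + 2*sqrt(2) ≈ -10.172)
P**2 = (-13 + 2*sqrt(2))**2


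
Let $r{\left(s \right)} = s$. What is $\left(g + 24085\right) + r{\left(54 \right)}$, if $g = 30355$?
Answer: $54494$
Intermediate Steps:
$\left(g + 24085\right) + r{\left(54 \right)} = \left(30355 + 24085\right) + 54 = 54440 + 54 = 54494$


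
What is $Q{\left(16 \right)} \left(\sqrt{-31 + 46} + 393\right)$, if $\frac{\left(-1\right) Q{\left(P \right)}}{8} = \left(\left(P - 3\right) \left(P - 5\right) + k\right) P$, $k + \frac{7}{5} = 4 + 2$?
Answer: $- \frac{37124352}{5} - \frac{94464 \sqrt{15}}{5} \approx -7.498 \cdot 10^{6}$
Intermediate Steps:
$k = \frac{23}{5}$ ($k = - \frac{7}{5} + \left(4 + 2\right) = - \frac{7}{5} + 6 = \frac{23}{5} \approx 4.6$)
$Q{\left(P \right)} = - 8 P \left(\frac{23}{5} + \left(-5 + P\right) \left(-3 + P\right)\right)$ ($Q{\left(P \right)} = - 8 \left(\left(P - 3\right) \left(P - 5\right) + \frac{23}{5}\right) P = - 8 \left(\left(-3 + P\right) \left(-5 + P\right) + \frac{23}{5}\right) P = - 8 \left(\left(-5 + P\right) \left(-3 + P\right) + \frac{23}{5}\right) P = - 8 \left(\frac{23}{5} + \left(-5 + P\right) \left(-3 + P\right)\right) P = - 8 P \left(\frac{23}{5} + \left(-5 + P\right) \left(-3 + P\right)\right)$)
$Q{\left(16 \right)} \left(\sqrt{-31 + 46} + 393\right) = \frac{8}{5} \cdot 16 \left(-98 - 5 \cdot 16^{2} + 40 \cdot 16\right) \left(\sqrt{-31 + 46} + 393\right) = \frac{8}{5} \cdot 16 \left(-98 - 1280 + 640\right) \left(\sqrt{15} + 393\right) = \frac{8}{5} \cdot 16 \left(-98 - 1280 + 640\right) \left(393 + \sqrt{15}\right) = \frac{8}{5} \cdot 16 \left(-738\right) \left(393 + \sqrt{15}\right) = - \frac{94464 \left(393 + \sqrt{15}\right)}{5} = - \frac{37124352}{5} - \frac{94464 \sqrt{15}}{5}$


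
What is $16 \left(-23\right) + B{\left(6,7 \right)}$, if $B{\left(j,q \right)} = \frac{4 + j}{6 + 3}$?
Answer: $- \frac{3302}{9} \approx -366.89$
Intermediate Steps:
$B{\left(j,q \right)} = \frac{4}{9} + \frac{j}{9}$ ($B{\left(j,q \right)} = \frac{4 + j}{9} = \left(4 + j\right) \frac{1}{9} = \frac{4}{9} + \frac{j}{9}$)
$16 \left(-23\right) + B{\left(6,7 \right)} = 16 \left(-23\right) + \left(\frac{4}{9} + \frac{1}{9} \cdot 6\right) = -368 + \left(\frac{4}{9} + \frac{2}{3}\right) = -368 + \frac{10}{9} = - \frac{3302}{9}$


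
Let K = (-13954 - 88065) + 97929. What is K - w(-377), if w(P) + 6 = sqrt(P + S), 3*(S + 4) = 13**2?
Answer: -4084 - I*sqrt(2922)/3 ≈ -4084.0 - 18.019*I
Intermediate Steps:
S = 157/3 (S = -4 + (1/3)*13**2 = -4 + (1/3)*169 = -4 + 169/3 = 157/3 ≈ 52.333)
w(P) = -6 + sqrt(157/3 + P) (w(P) = -6 + sqrt(P + 157/3) = -6 + sqrt(157/3 + P))
K = -4090 (K = -102019 + 97929 = -4090)
K - w(-377) = -4090 - (-6 + sqrt(471 + 9*(-377))/3) = -4090 - (-6 + sqrt(471 - 3393)/3) = -4090 - (-6 + sqrt(-2922)/3) = -4090 - (-6 + (I*sqrt(2922))/3) = -4090 - (-6 + I*sqrt(2922)/3) = -4090 + (6 - I*sqrt(2922)/3) = -4084 - I*sqrt(2922)/3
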